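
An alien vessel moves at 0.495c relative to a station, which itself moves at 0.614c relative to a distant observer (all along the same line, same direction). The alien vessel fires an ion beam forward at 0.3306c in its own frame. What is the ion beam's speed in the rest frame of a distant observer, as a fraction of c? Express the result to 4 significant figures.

0.9219c

Apply u = (u'+v)/(1+u'v) twice. Ion beam in the station frame: (0.3306+0.495)/(1+0.3306·0.495) = 0.8256/1.163647 = 0.70949c.
That velocity, transformed to the rest frame of a distant observer: (0.70949+0.614)/(1+0.70949·0.614) = 1.32349/1.43562686 = 0.92189c.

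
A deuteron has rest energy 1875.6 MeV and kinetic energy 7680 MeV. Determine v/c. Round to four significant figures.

0.9805

K = (γ−1)mc², so γ = 1 + 7680/1875.6 = 5.0947.
Then v/c = √(1 − γ⁻²) = √(1 − 0.0385268) = √0.9614732 = 0.9805.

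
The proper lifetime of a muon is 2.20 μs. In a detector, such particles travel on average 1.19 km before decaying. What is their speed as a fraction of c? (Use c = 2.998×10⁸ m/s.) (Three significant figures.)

d = βγcτ ⇒ βγ = d/(cτ) = 1190 m / (659.56 m) = 1.8042.
β = (βγ)/√(1+(βγ)²) = 1.8042/√4.25514 = 0.875.

0.875c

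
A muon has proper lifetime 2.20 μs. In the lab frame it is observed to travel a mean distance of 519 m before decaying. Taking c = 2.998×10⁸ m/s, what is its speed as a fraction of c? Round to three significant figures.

0.618c

Lab distance = (lab lifetime)·v = γτ·βc, so βγ = d/(cτ) = 519.0/(2.998×10⁸ × 2.200×10^-6) = 0.78689.
With βγ = 0.78689: γ² = 1 + (βγ)² = 1.619196, and β = (βγ)/γ = 0.78689/1.27248 = 0.618.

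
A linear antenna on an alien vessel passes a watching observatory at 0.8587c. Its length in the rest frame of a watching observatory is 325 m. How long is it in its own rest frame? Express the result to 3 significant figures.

634 m

γ = 1/√(1 − β²) = 1/√(1 − 0.73736569) = 1/√0.26263431 = 1/0.512479 = 1.9513.
Proper length: L₀ = γ·L = 1.9513 × 325 = 634 m.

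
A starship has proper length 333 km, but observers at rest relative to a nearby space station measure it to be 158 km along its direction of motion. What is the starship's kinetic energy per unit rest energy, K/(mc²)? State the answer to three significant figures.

Length contraction gives γ = L₀/L = 333/158 = 2.10759.
K/(mc²) = γ − 1 = 2.10759 − 1 = 1.11.

1.11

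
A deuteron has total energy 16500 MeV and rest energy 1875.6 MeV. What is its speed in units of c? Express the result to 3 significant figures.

γ = E/(mc²) = 16500/1875.6 = 8.7972.
β = √(1 − 1/γ²) = √(1 − 0.0129214) = √0.9870786 = 0.994.

0.994c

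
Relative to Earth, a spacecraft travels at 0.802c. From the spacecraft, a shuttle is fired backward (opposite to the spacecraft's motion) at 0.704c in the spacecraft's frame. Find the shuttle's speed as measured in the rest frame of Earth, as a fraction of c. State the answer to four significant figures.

Relativistic velocity addition: u = (u' + v)/(1 + u'v/c²), with u' = −0.704c and v = 0.802c.
Numerator: −0.704 + 0.802 = 0.098. Denominator: 1 + (−0.704)(0.802) = 0.435392.
u = 0.098/0.435392 = 0.22508, so the speed is 0.2251c.

0.2251c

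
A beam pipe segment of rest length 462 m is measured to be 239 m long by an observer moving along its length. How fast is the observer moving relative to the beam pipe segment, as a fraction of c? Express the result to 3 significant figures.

Length contraction gives γ = L₀/L = 462/239 = 1.9331.
β = √(1 − 1/γ²) = √0.732397 = 0.856.

0.856c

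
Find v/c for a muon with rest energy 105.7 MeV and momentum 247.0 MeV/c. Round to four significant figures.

0.9194

pc/(mc²) = 247.0/105.7 = 2.3368 = βγ = β/√(1−β²).
So β² = x²/(1 + x²) with x = 2.3368: x² = 5.46063, β² = 5.46063/6.46063 = 0.845216, β = 0.9194.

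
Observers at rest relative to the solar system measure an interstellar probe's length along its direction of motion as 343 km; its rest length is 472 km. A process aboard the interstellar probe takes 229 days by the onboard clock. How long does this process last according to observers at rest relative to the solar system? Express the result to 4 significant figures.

315.1 days

Length contraction gives γ = L₀/L = 472/343 = 1.37609.
The same γ dilates the second interval: 1.37609 × 229 days = 315.1 days.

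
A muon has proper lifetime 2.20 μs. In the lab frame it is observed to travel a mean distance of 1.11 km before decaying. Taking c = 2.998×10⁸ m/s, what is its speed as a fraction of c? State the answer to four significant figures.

d = βγcτ ⇒ βγ = d/(cτ) = 1110 m / (659.56 m) = 1.6829.
β = (βγ)/√(1+(βγ)²) = 1.6829/√3.83215 = 0.8597.

0.8597c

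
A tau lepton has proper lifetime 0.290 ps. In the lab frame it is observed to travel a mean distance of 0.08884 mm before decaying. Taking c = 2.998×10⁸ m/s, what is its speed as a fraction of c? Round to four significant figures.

0.7147c

d = βγcτ ⇒ βγ = d/(cτ) = 8.884×10^-5 m / (8.6942×10^-5 m) = 1.0218.
β = (βγ)/√(1+(βγ)²) = 1.0218/√2.04408 = 0.7147.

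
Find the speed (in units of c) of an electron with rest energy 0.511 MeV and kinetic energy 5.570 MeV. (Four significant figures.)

K = (γ−1)mc², so γ = 1 + 5.570/0.511 = 11.9.
Then v/c = √(1 − γ⁻²) = √(1 − 0.00706165) = √0.99293835 = 0.9965.

0.9965c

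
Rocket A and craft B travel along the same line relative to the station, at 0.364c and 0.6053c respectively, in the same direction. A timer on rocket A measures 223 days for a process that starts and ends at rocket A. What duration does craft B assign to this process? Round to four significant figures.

234.5 days

Speed of rocket A in craft B's frame: u = (v_A − v_B)/(1 − v_A v_B/c²) = (0.364 − 0.6053)/(1 − 0.364×0.6053) = −0.2413/0.7796708 = −0.30949; |u| = 0.30949c.
At |u| = 0.30949c, γ = (1 − 0.0957841)^(−1/2) = 1.0516.
Rocket A's interval is proper; time dilation gives Δt_B = γΔτ = 1.0516 × 223 days = 234.5 days.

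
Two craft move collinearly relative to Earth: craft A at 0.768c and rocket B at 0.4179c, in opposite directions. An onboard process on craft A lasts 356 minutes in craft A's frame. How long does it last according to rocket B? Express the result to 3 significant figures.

The velocity of craft A relative to rocket B is (0.768 + 0.4179)c / (1 + 0.768×0.4179) = 0.89776c; relative speed 0.89776c.
γ for this relative speed: γ = 1/√(1 − 0.805973) = 2.2702.
Craft A's interval is proper; time dilation gives Δt_B = γΔτ = 2.2702 × 356 minutes = 808 minutes.

808 minutes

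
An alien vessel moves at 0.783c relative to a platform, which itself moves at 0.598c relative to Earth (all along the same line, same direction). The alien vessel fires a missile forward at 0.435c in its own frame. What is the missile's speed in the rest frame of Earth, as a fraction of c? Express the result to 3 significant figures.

0.976c

Apply u = (u'+v)/(1+u'v) twice. Missile in the platform frame: (0.435+0.783)/(1+0.435·0.783) = 1.218/1.340605 = 0.90855c.
That velocity, transformed to the rest frame of Earth: (0.90855+0.598)/(1+0.90855·0.598) = 1.50655/1.5433129 = 0.97618c.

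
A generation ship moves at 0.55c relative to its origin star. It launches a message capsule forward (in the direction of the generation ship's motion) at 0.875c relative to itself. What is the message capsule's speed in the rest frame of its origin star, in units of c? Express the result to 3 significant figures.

In units of c, u = (u' + v)/(1 + u'v) with u' = 0.875 and v = 0.55.
Numerator: 0.875 + 0.55 = 1.425. Denominator: 1 + (0.875)(0.55) = 1.48125.
u = 1.425/1.48125 = 0.96203, so the speed is 0.962c.

0.962c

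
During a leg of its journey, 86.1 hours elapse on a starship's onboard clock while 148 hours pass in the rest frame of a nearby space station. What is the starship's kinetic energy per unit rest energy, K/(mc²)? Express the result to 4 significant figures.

The time-dilation ratio gives γ = 148/86.1 = 1.71893.
Since K = (γ−1)mc², K/(mc²) = 1.71893 − 1 = 0.7189.

0.7189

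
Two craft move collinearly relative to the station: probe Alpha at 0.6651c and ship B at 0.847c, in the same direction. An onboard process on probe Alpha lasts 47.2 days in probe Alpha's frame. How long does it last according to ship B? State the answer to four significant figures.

51.92 days

Speed of probe Alpha in ship B's frame: u = (v_A − v_B)/(1 − v_A v_B/c²) = (0.6651 − 0.847)/(1 − 0.6651×0.847) = −0.1819/0.4366603 = −0.41657; |u| = 0.41657c.
At |u| = 0.41657c, γ = (1 − 0.173531)^(−1/2) = 1.1.
Probe Alpha's interval is proper; time dilation gives Δt_B = γΔτ = 1.1 × 47.2 days = 51.92 days.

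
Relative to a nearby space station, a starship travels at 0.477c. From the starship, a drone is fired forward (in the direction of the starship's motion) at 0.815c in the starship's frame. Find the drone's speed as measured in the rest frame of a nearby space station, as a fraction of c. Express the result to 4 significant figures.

0.9303c

Relativistic velocity addition: u = (u' + v)/(1 + u'v/c²), with u' = 0.815c and v = 0.477c.
Numerator: 0.815 + 0.477 = 1.292. Denominator: 1 + (0.815)(0.477) = 1.388755.
u = 1.292/1.388755 = 0.93033, so the speed is 0.9303c.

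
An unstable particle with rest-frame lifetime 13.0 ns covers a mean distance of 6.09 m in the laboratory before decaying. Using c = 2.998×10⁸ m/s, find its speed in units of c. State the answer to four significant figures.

0.8423c

Let x = d/(cτ) = 6.090 m / (2.998×10⁸ m/s × 1.300×10^-8 s) = 1.5626. Since d = βγcτ, x = βγ = β/√(1−β²).
Solving: β² = x²/(1+x²) = 2.44172/3.44172 = 0.709448, so β = 0.8423.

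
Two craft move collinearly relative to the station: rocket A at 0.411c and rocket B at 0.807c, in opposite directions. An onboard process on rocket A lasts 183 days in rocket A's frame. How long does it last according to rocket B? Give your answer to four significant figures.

Transform rocket A's velocity into rocket B's frame: (0.411 + 0.807)/(1 + 0.411·0.807) = 1.218/1.331677, so the relative speed is 0.91464c.
γ for this relative speed: γ = 1/√(1 − 0.836566) = 2.4736.
The clock on rocket A records proper time, so rocket B measures Δt = γΔτ = 2.4736 × 183 = 452.7 days.

452.7 days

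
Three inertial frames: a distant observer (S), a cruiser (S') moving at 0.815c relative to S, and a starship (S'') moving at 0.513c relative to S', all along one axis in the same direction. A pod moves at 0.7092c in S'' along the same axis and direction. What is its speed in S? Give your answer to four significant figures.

0.9889c

Apply u = (u'+v)/(1+u'v) twice. Pod in the cruiser frame: (0.7092+0.513)/(1+0.7092·0.513) = 1.2222/1.3638196 = 0.89616c.
That velocity, transformed to the rest frame of a distant observer: (0.89616+0.815)/(1+0.89616·0.815) = 1.71116/1.7303704 = 0.9889c.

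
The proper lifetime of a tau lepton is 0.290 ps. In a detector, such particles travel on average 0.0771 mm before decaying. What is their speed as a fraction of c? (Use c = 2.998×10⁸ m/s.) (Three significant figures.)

d = βγcτ ⇒ βγ = d/(cτ) = 7.710×10^-5 m / (8.6942×10^-5 m) = 0.8868.
β = (βγ)/√(1+(βγ)²) = 0.8868/√1.786414 = 0.663.

0.663c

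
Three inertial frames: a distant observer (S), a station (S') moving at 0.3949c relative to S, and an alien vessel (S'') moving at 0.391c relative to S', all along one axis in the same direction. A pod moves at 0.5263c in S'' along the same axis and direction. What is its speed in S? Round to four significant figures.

First combine the pod and alien vessel (S''→S'): u₁ = (0.5263 + 0.391)/(1 + 0.5263×0.391) = 0.9173/1.2057833 = 0.76075.
Then combine with the station (S'→S): u = (0.76075 + 0.3949)/(1 + 0.76075×0.3949) = 1.15565/1.300420175 = 0.88867.

0.8887c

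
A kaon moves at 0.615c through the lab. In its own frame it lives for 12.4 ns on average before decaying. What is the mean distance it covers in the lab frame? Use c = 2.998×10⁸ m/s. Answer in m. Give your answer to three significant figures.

Lorentz factor: γ = (1 − 0.378225)^(−1/2) = 1.2682.
Lab-frame lifetime: Δt = γτ = 1.2682 × 12.4 ns = 15.726 ns.
Distance: d = vΔt = 0.615 × 2.998×10⁸ m/s × 1.5726×10^-8 s = 2.90 m.

2.90 m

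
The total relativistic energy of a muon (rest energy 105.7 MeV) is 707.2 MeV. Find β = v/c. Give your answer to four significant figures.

0.9888

Total energy E = γmc² gives γ = 707.2/105.7 = 6.6906.
Hence β = √(1 − 1/γ²) = √(1 − 0.0223393) = √0.9776607 = 0.9888.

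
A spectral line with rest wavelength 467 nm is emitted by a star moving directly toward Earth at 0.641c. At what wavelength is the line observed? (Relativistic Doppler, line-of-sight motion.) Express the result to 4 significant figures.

218.4 nm

Relativistic Doppler for wavelength: λ_obs = λ_src · √((1−β)/(1+β)).
With β = 0.641: factor = √(0.359/1.641) = 0.46773.
λ_obs = 467 × 0.46773 = 218.4 nm.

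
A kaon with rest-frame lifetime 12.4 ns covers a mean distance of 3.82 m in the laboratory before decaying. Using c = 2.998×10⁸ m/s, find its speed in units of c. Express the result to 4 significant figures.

d = βγcτ ⇒ βγ = d/(cτ) = 3.820 m / (3.71752 m) = 1.0276.
β = (βγ)/√(1+(βγ)²) = 1.0276/√2.05596 = 0.7167.

0.7167c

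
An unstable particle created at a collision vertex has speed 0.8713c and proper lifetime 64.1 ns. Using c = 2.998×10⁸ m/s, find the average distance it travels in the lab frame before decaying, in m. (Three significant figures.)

34.1 m

γ = 1/√(1 − β²) = 1/√(1 − 0.75916369) = 1/√0.24083631 = 1/0.490751 = 2.0377.
Lab-frame lifetime: Δt = γτ = 2.0377 × 64.1 ns = 130.62 ns.
Distance: d = vΔt = 0.8713 × 2.998×10⁸ m/s × 1.3062×10^-7 s = 34.1 m.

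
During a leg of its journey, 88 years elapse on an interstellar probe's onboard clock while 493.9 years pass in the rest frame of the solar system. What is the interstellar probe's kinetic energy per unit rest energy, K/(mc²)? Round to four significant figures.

From Δt = γΔτ: γ = 493.9/88 = 5.6125.
Since K = (γ−1)mc², K/(mc²) = 5.6125 − 1 = 4.612.

4.612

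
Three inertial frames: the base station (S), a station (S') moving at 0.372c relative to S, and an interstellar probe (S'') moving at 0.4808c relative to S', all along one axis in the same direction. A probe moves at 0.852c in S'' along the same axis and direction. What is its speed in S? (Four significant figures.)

Apply u = (u'+v)/(1+u'v) twice. Probe in the station frame: (0.852+0.4808)/(1+0.852·0.4808) = 1.3328/1.4096416 = 0.94549c.
That velocity, transformed to the rest frame of the base station: (0.94549+0.372)/(1+0.94549·0.372) = 1.31749/1.35172228 = 0.97468c.

0.9747c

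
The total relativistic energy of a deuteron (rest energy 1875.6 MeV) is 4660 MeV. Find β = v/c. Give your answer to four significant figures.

γ = E/(mc²) = 4660/1875.6 = 2.4845.
β = √(1 − 1/γ²) = √(1 − 0.162003) = √0.837997 = 0.9154.

0.9154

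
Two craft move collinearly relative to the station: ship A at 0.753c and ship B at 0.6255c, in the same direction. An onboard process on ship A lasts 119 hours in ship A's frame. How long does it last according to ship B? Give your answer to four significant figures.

The velocity of ship A relative to ship B is (0.753 − 0.6255)c / (1 − 0.753×0.6255) = 0.24102c; relative speed 0.24102c.
At |u| = 0.24102c, γ = (1 − 0.0580906)^(−1/2) = 1.0304.
The clock on ship A records proper time, so ship B measures Δt = γΔτ = 1.0304 × 119 = 122.6 hours.

122.6 hours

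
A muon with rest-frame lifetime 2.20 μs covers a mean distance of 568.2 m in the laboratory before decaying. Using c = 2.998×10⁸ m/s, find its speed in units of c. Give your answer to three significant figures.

0.653c

Let x = d/(cτ) = 568.2 m / (2.998×10⁸ m/s × 2.200×10^-6 s) = 0.86148. Since d = βγcτ, x = βγ = β/√(1−β²).
Solving: β² = x²/(1+x²) = 0.742148/1.742148 = 0.425996, so β = 0.653.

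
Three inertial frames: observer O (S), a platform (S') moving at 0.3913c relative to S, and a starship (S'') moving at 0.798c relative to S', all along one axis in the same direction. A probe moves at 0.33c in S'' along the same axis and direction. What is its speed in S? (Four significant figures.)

0.9517c

Apply u = (u'+v)/(1+u'v) twice. Probe in the platform frame: (0.33+0.798)/(1+0.33·0.798) = 1.128/1.26334 = 0.89287c.
That velocity, transformed to the rest frame of observer O: (0.89287+0.3913)/(1+0.89287·0.3913) = 1.28417/1.349380031 = 0.95167c.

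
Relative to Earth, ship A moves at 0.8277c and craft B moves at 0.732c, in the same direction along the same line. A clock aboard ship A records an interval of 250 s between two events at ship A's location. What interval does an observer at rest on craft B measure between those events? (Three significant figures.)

258 s

Speed of ship A in craft B's frame: u = (v_A − v_B)/(1 − v_A v_B/c²) = (0.8277 − 0.732)/(1 − 0.8277×0.732) = 0.0957/0.3941236 = 0.24282; |u| = 0.24282c.
γ for this relative speed: γ = 1/√(1 − 0.0589616) = 1.0309.
The clock on ship A records proper time, so craft B measures Δt = γΔτ = 1.0309 × 250 = 258 s.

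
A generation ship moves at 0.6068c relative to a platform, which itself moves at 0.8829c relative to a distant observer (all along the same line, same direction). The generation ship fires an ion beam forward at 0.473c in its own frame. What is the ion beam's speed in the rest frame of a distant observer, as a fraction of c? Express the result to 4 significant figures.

Compose velocities in two stages. Stage 1 (into S'): u₁ = (0.473+0.6068)/(1+0.473×0.6068) = 0.83899.
Stage 2 (into S): u = (0.83899+0.8829)/(1+0.83899×0.8829) = 0.98917, so the speed is 0.9892c.

0.9892c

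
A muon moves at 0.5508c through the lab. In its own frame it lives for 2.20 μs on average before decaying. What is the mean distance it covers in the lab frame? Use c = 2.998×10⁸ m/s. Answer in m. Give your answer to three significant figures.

435 m

Lorentz factor: γ = (1 − 0.30338064)^(−1/2) = 1.1981.
Lab-frame lifetime: Δt = γτ = 1.1981 × 2.20 μs = 2.6358 μs.
Distance: d = vΔt = 0.5508 × 2.998×10⁸ m/s × 2.6358×10^-6 s = 435 m.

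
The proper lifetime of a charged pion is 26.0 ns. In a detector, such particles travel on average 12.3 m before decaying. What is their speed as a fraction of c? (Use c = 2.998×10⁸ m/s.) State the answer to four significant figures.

0.8447c

d = βγcτ ⇒ βγ = d/(cτ) = 12.30 m / (7.7948 m) = 1.578.
β = (βγ)/√(1+(βγ)²) = 1.578/√3.49008 = 0.8447.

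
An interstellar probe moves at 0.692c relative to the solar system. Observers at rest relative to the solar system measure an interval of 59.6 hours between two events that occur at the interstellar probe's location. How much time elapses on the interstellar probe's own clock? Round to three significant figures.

43.0 hours

With β = 0.692, γ = 1/√(1 − 0.692²) = 1/√0.521136 = 1.3852.
The interstellar probe's clock runs slow as seen from the solar system, so Δτ = Δt/γ = 59.6/1.3852 = 43.0 hours.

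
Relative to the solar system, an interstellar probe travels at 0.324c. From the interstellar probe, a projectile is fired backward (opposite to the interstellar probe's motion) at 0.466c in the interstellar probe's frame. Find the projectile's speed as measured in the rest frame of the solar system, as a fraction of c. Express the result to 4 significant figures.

Relativistic velocity addition: u = (u' + v)/(1 + u'v/c²), with u' = −0.466c and v = 0.324c.
Numerator: −0.466 + 0.324 = −0.142. Denominator: 1 + (−0.466)(0.324) = 0.849016.
u = −0.142/0.849016 = −0.16725, so the speed is 0.1673c.

0.1673c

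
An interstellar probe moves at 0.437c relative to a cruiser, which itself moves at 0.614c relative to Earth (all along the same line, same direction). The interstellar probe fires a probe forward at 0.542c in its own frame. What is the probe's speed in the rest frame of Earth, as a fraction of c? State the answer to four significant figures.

First combine the probe and interstellar probe (S''→S'): u₁ = (0.542 + 0.437)/(1 + 0.542×0.437) = 0.979/1.236854 = 0.79152.
Then combine with the cruiser (S'→S): u = (0.79152 + 0.614)/(1 + 0.79152×0.614) = 1.40552/1.48599328 = 0.94585.

0.9458c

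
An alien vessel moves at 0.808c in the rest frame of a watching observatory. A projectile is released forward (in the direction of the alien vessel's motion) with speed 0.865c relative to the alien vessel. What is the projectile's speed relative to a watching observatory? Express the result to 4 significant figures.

0.9847c

In units of c, u = (u' + v)/(1 + u'v) with u' = 0.865 and v = 0.808.
Numerator: 0.865 + 0.808 = 1.673. Denominator: 1 + (0.865)(0.808) = 1.69892.
u = 1.673/1.69892 = 0.98474, so the speed is 0.9847c.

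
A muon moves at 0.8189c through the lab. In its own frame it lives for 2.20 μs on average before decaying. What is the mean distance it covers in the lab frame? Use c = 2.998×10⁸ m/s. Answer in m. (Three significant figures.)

γ = 1/√(1 − β²) = 1/√(1 − 0.67059721) = 1/√0.32940279 = 1/0.573936 = 1.7424.
Lab-frame lifetime: Δt = γτ = 1.7424 × 2.20 μs = 3.8333 μs.
Distance: d = vΔt = 0.8189 × 2.998×10⁸ m/s × 3.8333×10^-6 s = 941 m.

941 m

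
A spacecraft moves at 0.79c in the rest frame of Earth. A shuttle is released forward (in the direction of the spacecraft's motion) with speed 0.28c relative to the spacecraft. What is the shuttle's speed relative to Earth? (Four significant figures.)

In units of c, u = (u' + v)/(1 + u'v) with u' = 0.28 and v = 0.79.
Numerator: 0.28 + 0.79 = 1.07. Denominator: 1 + (0.28)(0.79) = 1.2212.
u = 1.07/1.2212 = 0.87619, so the speed is 0.8762c.

0.8762c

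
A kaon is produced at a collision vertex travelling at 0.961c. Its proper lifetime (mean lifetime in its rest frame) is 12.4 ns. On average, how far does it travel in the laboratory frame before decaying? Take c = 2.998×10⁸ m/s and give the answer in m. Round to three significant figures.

Lorentz factor: γ = (1 − 0.923521)^(−1/2) = 3.616.
Lab-frame lifetime: Δt = γτ = 3.616 × 12.4 ns = 44.838 ns.
Distance: d = vΔt = 0.961 × 2.998×10⁸ m/s × 4.4838×10^-8 s = 12.9 m.

12.9 m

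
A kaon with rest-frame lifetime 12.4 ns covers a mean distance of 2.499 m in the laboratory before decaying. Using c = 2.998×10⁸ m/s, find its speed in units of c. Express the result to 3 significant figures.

Lab distance = (lab lifetime)·v = γτ·βc, so βγ = d/(cτ) = 2.499/(2.998×10⁸ × 1.240×10^-8) = 0.67222.
With βγ = 0.67222: γ² = 1 + (βγ)² = 1.45188, and β = (βγ)/γ = 0.67222/1.20494 = 0.558.

0.558c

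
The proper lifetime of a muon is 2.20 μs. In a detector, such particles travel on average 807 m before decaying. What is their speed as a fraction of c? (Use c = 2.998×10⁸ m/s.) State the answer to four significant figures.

Lab distance = (lab lifetime)·v = γτ·βc, so βγ = d/(cτ) = 807.0/(2.998×10⁸ × 2.200×10^-6) = 1.2235.
With βγ = 1.2235: γ² = 1 + (βγ)² = 2.49695, and β = (βγ)/γ = 1.2235/1.58017 = 0.7743.

0.7743c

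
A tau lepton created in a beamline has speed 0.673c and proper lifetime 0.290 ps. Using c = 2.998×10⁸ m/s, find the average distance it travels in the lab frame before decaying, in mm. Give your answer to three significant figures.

With β = 0.673, γ = 1/√(1 − 0.673²) = 1/√0.547071 = 1.352.
Lab-frame lifetime: Δt = γτ = 1.352 × 0.290 ps = 0.39208 ps.
Distance: d = vΔt = 0.673 × 2.998×10⁸ m/s × 3.9208×10^-13 s = 7.91×10^-5 m = 0.0791 mm.

0.0791 mm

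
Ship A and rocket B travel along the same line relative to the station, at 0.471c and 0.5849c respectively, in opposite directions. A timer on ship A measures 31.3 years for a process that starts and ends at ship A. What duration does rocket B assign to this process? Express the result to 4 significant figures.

55.80 years

Transform ship A's velocity into rocket B's frame: (0.471 + 0.5849)/(1 + 0.471·0.5849) = 1.0559/1.2754879, so the relative speed is 0.82784c.
At |u| = 0.82784c, γ = (1 − 0.685319)^(−1/2) = 1.7826.
Ship A's interval is proper; time dilation gives Δt_B = γΔτ = 1.7826 × 31.3 years = 55.80 years.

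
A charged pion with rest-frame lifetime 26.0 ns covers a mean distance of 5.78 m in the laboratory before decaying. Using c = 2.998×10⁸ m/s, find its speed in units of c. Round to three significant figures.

Let x = d/(cτ) = 5.780 m / (2.998×10⁸ m/s × 2.600×10^-8 s) = 0.74152. Since d = βγcτ, x = βγ = β/√(1−β²).
Solving: β² = x²/(1+x²) = 0.549852/1.549852 = 0.354777, so β = 0.596.

0.596c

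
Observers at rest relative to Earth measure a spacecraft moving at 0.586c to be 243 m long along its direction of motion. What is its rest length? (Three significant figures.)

300 m

γ = 1/√(1 − β²) = 1/√(1 − 0.343396) = 1/√0.656604 = 1/0.810311 = 1.2341.
Proper length: L₀ = γ·L = 1.2341 × 243 = 300 m.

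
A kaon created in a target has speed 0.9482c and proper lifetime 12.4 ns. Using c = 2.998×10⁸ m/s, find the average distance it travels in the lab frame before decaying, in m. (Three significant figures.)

γ = 1/√(1 − β²) = 1/√(1 − 0.89908324) = 1/√0.10091676 = 1/0.317674 = 3.1479.
Lab-frame lifetime: Δt = γτ = 3.1479 × 12.4 ns = 39.034 ns.
Distance: d = vΔt = 0.9482 × 2.998×10⁸ m/s × 3.9034×10^-8 s = 11.1 m.

11.1 m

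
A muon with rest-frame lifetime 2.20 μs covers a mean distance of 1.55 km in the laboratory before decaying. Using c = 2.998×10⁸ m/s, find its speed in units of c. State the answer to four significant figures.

0.9202c

Let x = d/(cτ) = 1550 m / (2.998×10⁸ m/s × 2.200×10^-6 s) = 2.3501. Since d = βγcτ, x = βγ = β/√(1−β²).
Solving: β² = x²/(1+x²) = 5.52297/6.52297 = 0.846696, so β = 0.9202.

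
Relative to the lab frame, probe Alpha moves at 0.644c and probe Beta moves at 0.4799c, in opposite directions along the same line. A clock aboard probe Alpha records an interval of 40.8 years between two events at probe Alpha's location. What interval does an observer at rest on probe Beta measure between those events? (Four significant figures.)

Transform probe Alpha's velocity into probe Beta's frame: (0.644 + 0.4799)/(1 + 0.644·0.4799) = 1.1239/1.3090556, so the relative speed is 0.85856c.
At |u| = 0.85856c, γ = (1 − 0.737125)^(−1/2) = 1.9504.
The clock on probe Alpha records proper time, so probe Beta measures Δt = γΔτ = 1.9504 × 40.8 = 79.58 years.

79.58 years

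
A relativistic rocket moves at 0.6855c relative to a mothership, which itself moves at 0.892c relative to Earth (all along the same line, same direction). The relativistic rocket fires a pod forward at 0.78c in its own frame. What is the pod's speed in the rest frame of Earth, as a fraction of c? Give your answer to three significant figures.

0.997c

Compose velocities in two stages. Stage 1 (into S'): u₁ = (0.78+0.6855)/(1+0.78×0.6855) = 0.95492.
Stage 2 (into S): u = (0.95492+0.892)/(1+0.95492×0.892) = 0.99737, so the speed is 0.997c.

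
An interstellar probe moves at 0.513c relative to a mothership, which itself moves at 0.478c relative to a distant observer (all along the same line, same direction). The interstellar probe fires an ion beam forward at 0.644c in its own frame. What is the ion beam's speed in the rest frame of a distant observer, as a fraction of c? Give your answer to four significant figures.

0.9519c

Apply u = (u'+v)/(1+u'v) twice. Ion beam in the mothership frame: (0.644+0.513)/(1+0.644·0.513) = 1.157/1.330372 = 0.86968c.
That velocity, transformed to the rest frame of a distant observer: (0.86968+0.478)/(1+0.86968·0.478) = 1.34768/1.41570704 = 0.95195c.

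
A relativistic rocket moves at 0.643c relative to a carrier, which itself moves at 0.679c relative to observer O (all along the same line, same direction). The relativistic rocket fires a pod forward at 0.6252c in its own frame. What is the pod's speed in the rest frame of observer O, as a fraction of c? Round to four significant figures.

0.9810c

Compose velocities in two stages. Stage 1 (into S'): u₁ = (0.6252+0.643)/(1+0.6252×0.643) = 0.90456.
Stage 2 (into S): u = (0.90456+0.679)/(1+0.90456×0.679) = 0.98102, so the speed is 0.9810c.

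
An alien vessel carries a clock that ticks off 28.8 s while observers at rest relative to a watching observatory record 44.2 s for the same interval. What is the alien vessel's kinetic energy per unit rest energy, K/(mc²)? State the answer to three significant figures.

0.535

γ = Δt/Δτ = 44.2/28.8 = 1.53472.
K/(mc²) = γ − 1 = 1.53472 − 1 = 0.535.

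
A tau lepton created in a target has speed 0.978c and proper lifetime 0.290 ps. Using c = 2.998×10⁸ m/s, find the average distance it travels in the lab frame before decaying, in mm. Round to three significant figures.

0.408 mm

γ = 1/√(1 − β²) = 1/√(1 − 0.956484) = 1/√0.043516 = 4.7938.
Lab-frame lifetime: Δt = γτ = 4.7938 × 0.290 ps = 1.3902 ps.
Distance: d = vΔt = 0.978 × 2.998×10⁸ m/s × 1.3902×10^-12 s = 4.08×10^-4 m = 0.408 mm.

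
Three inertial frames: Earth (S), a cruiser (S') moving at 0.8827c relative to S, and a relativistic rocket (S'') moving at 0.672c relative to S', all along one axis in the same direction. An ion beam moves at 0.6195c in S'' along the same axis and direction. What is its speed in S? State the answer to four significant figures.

First combine the ion beam and relativistic rocket (S''→S'): u₁ = (0.6195 + 0.672)/(1 + 0.6195×0.672) = 1.2915/1.416304 = 0.91188.
Then combine with the cruiser (S'→S): u = (0.91188 + 0.8827)/(1 + 0.91188×0.8827) = 1.79458/1.804916476 = 0.99427.

0.9943c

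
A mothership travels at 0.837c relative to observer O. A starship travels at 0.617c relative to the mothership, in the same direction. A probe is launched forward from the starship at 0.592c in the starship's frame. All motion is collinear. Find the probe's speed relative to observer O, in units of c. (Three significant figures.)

0.989c

Compose velocities in two stages. Stage 1 (into S'): u₁ = (0.592+0.617)/(1+0.592×0.617) = 0.88554.
Stage 2 (into S): u = (0.88554+0.837)/(1+0.88554×0.837) = 0.98928, so the speed is 0.989c.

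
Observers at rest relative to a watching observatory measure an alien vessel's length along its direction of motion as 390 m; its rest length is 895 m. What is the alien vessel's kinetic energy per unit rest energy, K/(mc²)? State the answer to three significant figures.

From L = L₀/γ: γ = 895/390 = 2.29487.
K/(mc²) = γ − 1 = 2.29487 − 1 = 1.29.

1.29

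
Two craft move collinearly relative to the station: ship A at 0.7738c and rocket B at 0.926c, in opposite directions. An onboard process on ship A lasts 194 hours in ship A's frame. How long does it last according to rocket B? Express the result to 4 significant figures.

1393 hours

Transform ship A's velocity into rocket B's frame: (0.7738 + 0.926)/(1 + 0.7738·0.926) = 1.6998/1.7165388, so the relative speed is 0.99025c.
At |u| = 0.99025c, γ = (1 − 0.980595)^(−1/2) = 7.1787.
Ship A's interval is proper; time dilation gives Δt_B = γΔτ = 7.1787 × 194 hours = 1393 hours.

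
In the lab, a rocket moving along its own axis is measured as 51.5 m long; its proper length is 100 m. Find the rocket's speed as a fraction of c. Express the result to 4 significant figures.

Length contraction gives γ = L₀/L = 100/51.5 = 1.9417.
β = √(1 − 1/γ²) = √0.734762 = 0.8572.

0.8572c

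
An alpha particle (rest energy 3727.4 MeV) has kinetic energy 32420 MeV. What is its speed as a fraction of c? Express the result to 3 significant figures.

γ = 1 + K/(mc²) = 1 + 32420/3727.4 = 9.6978.
β = √(1 − 1/γ²) = √(1 − 0.0106329) = √0.9893671 = 0.995.

0.995c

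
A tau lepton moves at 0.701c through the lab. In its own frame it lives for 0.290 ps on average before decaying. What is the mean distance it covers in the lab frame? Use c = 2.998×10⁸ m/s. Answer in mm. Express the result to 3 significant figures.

Lorentz factor: γ = (1 − 0.491401)^(−1/2) = 1.4022.
Lab-frame lifetime: Δt = γτ = 1.4022 × 0.290 ps = 0.40664 ps.
Distance: d = vΔt = 0.701 × 2.998×10⁸ m/s × 4.0664×10^-13 s = 8.55×10^-5 m = 0.0855 mm.

0.0855 mm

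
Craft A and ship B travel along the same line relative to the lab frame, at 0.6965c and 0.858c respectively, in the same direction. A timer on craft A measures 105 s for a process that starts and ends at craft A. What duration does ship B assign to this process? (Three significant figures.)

115 s

The velocity of craft A relative to ship B is (0.6965 − 0.858)c / (1 − 0.6965×0.858) = −0.40134c; relative speed 0.40134c.
At |u| = 0.40134c, γ = (1 − 0.161074)^(−1/2) = 1.0918.
The clock on craft A records proper time, so ship B measures Δt = γΔτ = 1.0918 × 105 = 115 s.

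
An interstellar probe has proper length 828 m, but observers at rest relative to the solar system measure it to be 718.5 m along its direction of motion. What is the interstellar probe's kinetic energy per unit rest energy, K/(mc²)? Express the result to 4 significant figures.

0.1524

From L = L₀/γ: γ = 828/718.5 = 1.1524.
Since K = (γ−1)mc², K/(mc²) = 1.1524 − 1 = 0.1524.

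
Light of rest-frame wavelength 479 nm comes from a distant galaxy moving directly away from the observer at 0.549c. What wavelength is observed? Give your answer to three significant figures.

888 nm

Relativistic Doppler for wavelength: λ_obs = λ_src · √((1+β)/(1−β)).
With β = 0.549: factor = √(1.549/0.451) = 1.8533.
λ_obs = 479 × 1.8533 = 888 nm.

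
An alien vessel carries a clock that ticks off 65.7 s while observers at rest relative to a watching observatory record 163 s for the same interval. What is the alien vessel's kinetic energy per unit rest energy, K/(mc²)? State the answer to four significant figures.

1.481

γ = Δt/Δτ = 163/65.7 = 2.48097.
K/(mc²) = γ − 1 = 2.48097 − 1 = 1.481.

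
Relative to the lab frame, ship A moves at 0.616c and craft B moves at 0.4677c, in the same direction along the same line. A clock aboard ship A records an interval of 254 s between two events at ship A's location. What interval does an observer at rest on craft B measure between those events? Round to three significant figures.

Speed of ship A in craft B's frame: u = (v_A − v_B)/(1 − v_A v_B/c²) = (0.616 − 0.4677)/(1 − 0.616×0.4677) = 0.1483/0.7118968 = 0.20832; |u| = 0.20832c.
At |u| = 0.20832c, γ = (1 − 0.0433972)^(−1/2) = 1.0224.
Ship A's interval is proper; time dilation gives Δt_B = γΔτ = 1.0224 × 254 s = 260 s.

260 s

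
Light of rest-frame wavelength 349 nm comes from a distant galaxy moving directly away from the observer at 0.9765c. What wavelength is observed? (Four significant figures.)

Relativistic Doppler for wavelength: λ_obs = λ_src · √((1+β)/(1−β)).
With β = 0.9765: factor = √(1.9765/0.0235) = 9.171.
λ_obs = 349 × 9.171 = 3201 nm.

3201 nm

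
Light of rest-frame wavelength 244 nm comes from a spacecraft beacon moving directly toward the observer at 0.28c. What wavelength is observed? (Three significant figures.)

183 nm

Relativistic Doppler for wavelength: λ_obs = λ_src · √((1−β)/(1+β)).
With β = 0.28: factor = √(0.72/1.28) = 0.75.
λ_obs = 244 × 0.75 = 183 nm.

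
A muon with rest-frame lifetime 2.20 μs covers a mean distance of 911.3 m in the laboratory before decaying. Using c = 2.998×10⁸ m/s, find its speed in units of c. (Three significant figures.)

Lab distance = (lab lifetime)·v = γτ·βc, so βγ = d/(cτ) = 911.3/(2.998×10⁸ × 2.200×10^-6) = 1.3817.
With βγ = 1.3817: γ² = 1 + (βγ)² = 2.90909, and β = (βγ)/γ = 1.3817/1.70561 = 0.810.

0.810c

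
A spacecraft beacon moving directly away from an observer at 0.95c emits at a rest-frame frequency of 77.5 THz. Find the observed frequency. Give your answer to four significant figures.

12.41 THz

Relativistic Doppler (source moving away): f_obs = f_src · √((1−β)/(1+β)).
With β = 0.95: factor = √(0.05/1.95) = 0.16013.
f_obs = 77.5 × 0.16013 = 12.41 THz.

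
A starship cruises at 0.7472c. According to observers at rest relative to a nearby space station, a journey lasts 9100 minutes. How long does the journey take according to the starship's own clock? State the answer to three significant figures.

γ = 1/√(1 − β²) = 1/√(1 − 0.55830784) = 1/√0.44169216 = 1/0.664599 = 1.5047.
The starship's clock runs slow as seen from a nearby space station, so Δτ = Δt/γ = 9100/1.5047 = 6050 minutes.

6050 minutes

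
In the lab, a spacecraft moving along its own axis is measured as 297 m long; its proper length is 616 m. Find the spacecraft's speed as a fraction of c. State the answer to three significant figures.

Length contraction gives γ = L₀/L = 616/297 = 2.0741.
β = √(1 − 1/γ²) = √0.767544 = 0.876.

0.876c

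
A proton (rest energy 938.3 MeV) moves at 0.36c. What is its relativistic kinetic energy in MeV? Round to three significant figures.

67.4 MeV

γ = 1/√(1 − β²) = 1/√(1 − 0.1296) = 1/√0.8704 = 1.071866.
Kinetic energy: K = (γ − 1)mc² = (1.071866 − 1) × 938.3 MeV = 0.071866 × 938.3 = 67.4 MeV.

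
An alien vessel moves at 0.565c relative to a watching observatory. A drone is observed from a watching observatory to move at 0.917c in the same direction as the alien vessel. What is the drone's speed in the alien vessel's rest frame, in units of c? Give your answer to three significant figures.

Transform to the alien vessel's frame: u' = (u − v)/(1 − uv/c²).
u' = (0.917 − 0.565)/(1 − 0.917×0.565) = 0.352/0.481895 = 0.73045.
Speed in the alien vessel's frame: 0.730c (in the same direction).

0.730c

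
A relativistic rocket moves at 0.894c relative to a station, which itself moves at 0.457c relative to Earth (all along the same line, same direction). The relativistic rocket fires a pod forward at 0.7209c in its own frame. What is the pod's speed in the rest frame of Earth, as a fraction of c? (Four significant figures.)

0.9933c

First combine the pod and relativistic rocket (S''→S'): u₁ = (0.7209 + 0.894)/(1 + 0.7209×0.894) = 1.6149/1.6444846 = 0.98201.
Then combine with the station (S'→S): u = (0.98201 + 0.457)/(1 + 0.98201×0.457) = 1.43901/1.44877857 = 0.99326.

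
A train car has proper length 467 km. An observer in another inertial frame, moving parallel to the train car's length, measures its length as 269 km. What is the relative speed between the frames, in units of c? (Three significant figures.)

0.817c

Length contraction gives γ = L₀/L = 467/269 = 1.7361.
β = √(1 − 1/γ²) = √0.66822 = 0.817.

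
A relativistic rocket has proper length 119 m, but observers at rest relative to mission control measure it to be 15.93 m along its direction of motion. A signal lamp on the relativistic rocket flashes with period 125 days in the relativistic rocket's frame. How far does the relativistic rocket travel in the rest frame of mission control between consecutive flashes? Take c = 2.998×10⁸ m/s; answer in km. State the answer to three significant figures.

2.40×10^13 km

γ = L₀/L = 119/15.93 = 7.47018.
β = √(1 − 1/γ²) = 0.991. Lab-frame period = γτ = 7.47018×125 days = 933.77 days. Distance = βc × γτ = 0.991 × 2.998×10⁸ m/s × 80677728 s = 2.3969×10^16 m = 2.40×10^13 km.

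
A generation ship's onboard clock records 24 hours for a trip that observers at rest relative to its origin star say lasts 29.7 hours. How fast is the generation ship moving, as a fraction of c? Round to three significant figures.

γ = Δt/Δτ = 29.7/24 = 1.2375.
β = √(1 − 1/γ²) = √(1 − 0.652995) = √0.347005 = 0.589.

0.589c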